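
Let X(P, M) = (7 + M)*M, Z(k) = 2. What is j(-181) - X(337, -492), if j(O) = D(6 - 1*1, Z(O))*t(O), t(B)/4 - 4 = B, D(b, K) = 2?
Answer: -240036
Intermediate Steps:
t(B) = 16 + 4*B
X(P, M) = M*(7 + M)
j(O) = 32 + 8*O (j(O) = 2*(16 + 4*O) = 32 + 8*O)
j(-181) - X(337, -492) = (32 + 8*(-181)) - (-492)*(7 - 492) = (32 - 1448) - (-492)*(-485) = -1416 - 1*238620 = -1416 - 238620 = -240036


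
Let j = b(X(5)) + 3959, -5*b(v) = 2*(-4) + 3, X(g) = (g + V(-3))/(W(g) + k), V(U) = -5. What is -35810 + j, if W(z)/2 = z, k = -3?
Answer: -31850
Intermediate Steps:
W(z) = 2*z
X(g) = (-5 + g)/(-3 + 2*g) (X(g) = (g - 5)/(2*g - 3) = (-5 + g)/(-3 + 2*g))
b(v) = 1 (b(v) = -(2*(-4) + 3)/5 = -(-8 + 3)/5 = -1/5*(-5) = 1)
j = 3960 (j = 1 + 3959 = 3960)
-35810 + j = -35810 + 3960 = -31850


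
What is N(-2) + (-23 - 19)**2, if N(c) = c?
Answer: 1762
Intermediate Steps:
N(-2) + (-23 - 19)**2 = -2 + (-23 - 19)**2 = -2 + (-42)**2 = -2 + 1764 = 1762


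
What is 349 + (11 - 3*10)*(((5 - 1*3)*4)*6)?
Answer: -563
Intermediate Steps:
349 + (11 - 3*10)*(((5 - 1*3)*4)*6) = 349 + (11 - 30)*(((5 - 3)*4)*6) = 349 - 19*2*4*6 = 349 - 152*6 = 349 - 19*48 = 349 - 912 = -563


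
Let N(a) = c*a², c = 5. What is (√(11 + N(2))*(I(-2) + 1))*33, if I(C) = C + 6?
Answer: 165*√31 ≈ 918.68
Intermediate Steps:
N(a) = 5*a²
I(C) = 6 + C
(√(11 + N(2))*(I(-2) + 1))*33 = (√(11 + 5*2²)*((6 - 2) + 1))*33 = (√(11 + 5*4)*(4 + 1))*33 = (√(11 + 20)*5)*33 = (√31*5)*33 = (5*√31)*33 = 165*√31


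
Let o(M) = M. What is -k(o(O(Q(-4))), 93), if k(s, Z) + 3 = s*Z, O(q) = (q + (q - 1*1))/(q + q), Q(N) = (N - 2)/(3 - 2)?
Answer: -391/4 ≈ -97.750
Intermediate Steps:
Q(N) = -2 + N (Q(N) = (-2 + N)/1 = (-2 + N)*1 = -2 + N)
O(q) = (-1 + 2*q)/(2*q) (O(q) = (q + (q - 1))/((2*q)) = (q + (-1 + q))*(1/(2*q)) = (-1 + 2*q)*(1/(2*q)) = (-1 + 2*q)/(2*q))
k(s, Z) = -3 + Z*s (k(s, Z) = -3 + s*Z = -3 + Z*s)
-k(o(O(Q(-4))), 93) = -(-3 + 93*((-½ + (-2 - 4))/(-2 - 4))) = -(-3 + 93*((-½ - 6)/(-6))) = -(-3 + 93*(-⅙*(-13/2))) = -(-3 + 93*(13/12)) = -(-3 + 403/4) = -1*391/4 = -391/4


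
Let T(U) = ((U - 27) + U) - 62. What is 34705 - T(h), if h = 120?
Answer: 34554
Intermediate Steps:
T(U) = -89 + 2*U (T(U) = ((-27 + U) + U) - 62 = (-27 + 2*U) - 62 = -89 + 2*U)
34705 - T(h) = 34705 - (-89 + 2*120) = 34705 - (-89 + 240) = 34705 - 1*151 = 34705 - 151 = 34554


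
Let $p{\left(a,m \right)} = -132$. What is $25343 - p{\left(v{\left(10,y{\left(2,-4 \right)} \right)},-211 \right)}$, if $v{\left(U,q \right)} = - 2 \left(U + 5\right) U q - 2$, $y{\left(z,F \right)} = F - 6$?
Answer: $25475$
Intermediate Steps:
$y{\left(z,F \right)} = -6 + F$ ($y{\left(z,F \right)} = F - 6 = -6 + F$)
$v{\left(U,q \right)} = -2 + U q \left(-10 - 2 U\right)$ ($v{\left(U,q \right)} = - 2 \left(5 + U\right) U q - 2 = \left(-10 - 2 U\right) U q - 2 = U \left(-10 - 2 U\right) q - 2 = U q \left(-10 - 2 U\right) - 2 = -2 + U q \left(-10 - 2 U\right)$)
$25343 - p{\left(v{\left(10,y{\left(2,-4 \right)} \right)},-211 \right)} = 25343 - -132 = 25343 + 132 = 25475$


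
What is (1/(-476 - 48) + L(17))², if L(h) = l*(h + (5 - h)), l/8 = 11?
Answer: 53157452481/274576 ≈ 1.9360e+5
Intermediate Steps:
l = 88 (l = 8*11 = 88)
L(h) = 440 (L(h) = 88*(h + (5 - h)) = 88*5 = 440)
(1/(-476 - 48) + L(17))² = (1/(-476 - 48) + 440)² = (1/(-524) + 440)² = (-1/524 + 440)² = (230559/524)² = 53157452481/274576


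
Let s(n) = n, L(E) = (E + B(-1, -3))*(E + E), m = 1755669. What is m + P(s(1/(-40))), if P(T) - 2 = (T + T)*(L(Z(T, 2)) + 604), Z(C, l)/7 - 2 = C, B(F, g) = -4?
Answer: 28090035471/16000 ≈ 1.7556e+6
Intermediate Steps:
Z(C, l) = 14 + 7*C
L(E) = 2*E*(-4 + E) (L(E) = (E - 4)*(E + E) = (-4 + E)*(2*E) = 2*E*(-4 + E))
P(T) = 2 + 2*T*(604 + 2*(10 + 7*T)*(14 + 7*T)) (P(T) = 2 + (T + T)*(2*(14 + 7*T)*(-4 + (14 + 7*T)) + 604) = 2 + (2*T)*(2*(14 + 7*T)*(10 + 7*T) + 604) = 2 + (2*T)*(2*(10 + 7*T)*(14 + 7*T) + 604) = 2 + (2*T)*(604 + 2*(10 + 7*T)*(14 + 7*T)) = 2 + 2*T*(604 + 2*(10 + 7*T)*(14 + 7*T)))
m + P(s(1/(-40))) = 1755669 + (2 + 196*(1/(-40))³ + 672*(1/(-40))² + 1768/(-40)) = 1755669 + (2 + 196*(-1/40)³ + 672*(-1/40)² + 1768*(-1/40)) = 1755669 + (2 + 196*(-1/64000) + 672*(1/1600) - 221/5) = 1755669 + (2 - 49/16000 + 21/50 - 221/5) = 1755669 - 668529/16000 = 28090035471/16000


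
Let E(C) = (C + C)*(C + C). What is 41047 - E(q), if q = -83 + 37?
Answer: 32583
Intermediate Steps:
q = -46
E(C) = 4*C**2 (E(C) = (2*C)*(2*C) = 4*C**2)
41047 - E(q) = 41047 - 4*(-46)**2 = 41047 - 4*2116 = 41047 - 1*8464 = 41047 - 8464 = 32583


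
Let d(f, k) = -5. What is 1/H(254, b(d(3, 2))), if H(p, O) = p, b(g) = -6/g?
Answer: 1/254 ≈ 0.0039370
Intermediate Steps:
1/H(254, b(d(3, 2))) = 1/254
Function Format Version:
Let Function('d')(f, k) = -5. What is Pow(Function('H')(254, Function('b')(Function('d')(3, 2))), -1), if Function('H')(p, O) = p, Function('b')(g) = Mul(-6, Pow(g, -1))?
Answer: Rational(1, 254) ≈ 0.0039370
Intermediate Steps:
Pow(Function('H')(254, Function('b')(Function('d')(3, 2))), -1) = Pow(254, -1) = Rational(1, 254)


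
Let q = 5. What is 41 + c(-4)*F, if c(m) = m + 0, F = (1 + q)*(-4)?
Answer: 137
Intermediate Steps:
F = -24 (F = (1 + 5)*(-4) = 6*(-4) = -24)
c(m) = m
41 + c(-4)*F = 41 - 4*(-24) = 41 + 96 = 137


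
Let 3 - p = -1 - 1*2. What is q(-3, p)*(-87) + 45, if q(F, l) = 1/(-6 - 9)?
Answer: 254/5 ≈ 50.800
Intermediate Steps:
p = 6 (p = 3 - (-1 - 1*2) = 3 - (-1 - 2) = 3 - 1*(-3) = 3 + 3 = 6)
q(F, l) = -1/15 (q(F, l) = 1/(-15) = -1/15)
q(-3, p)*(-87) + 45 = -1/15*(-87) + 45 = 29/5 + 45 = 254/5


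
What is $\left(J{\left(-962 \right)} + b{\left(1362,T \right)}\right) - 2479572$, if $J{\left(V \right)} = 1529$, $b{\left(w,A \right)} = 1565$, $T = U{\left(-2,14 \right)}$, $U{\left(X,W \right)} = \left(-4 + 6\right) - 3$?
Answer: $-2476478$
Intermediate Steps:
$U{\left(X,W \right)} = -1$ ($U{\left(X,W \right)} = 2 - 3 = -1$)
$T = -1$
$\left(J{\left(-962 \right)} + b{\left(1362,T \right)}\right) - 2479572 = \left(1529 + 1565\right) - 2479572 = 3094 - 2479572 = -2476478$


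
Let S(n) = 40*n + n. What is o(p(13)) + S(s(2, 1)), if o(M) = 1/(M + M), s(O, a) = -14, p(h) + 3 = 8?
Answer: -5739/10 ≈ -573.90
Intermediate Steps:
p(h) = 5 (p(h) = -3 + 8 = 5)
S(n) = 41*n
o(M) = 1/(2*M)
o(p(13)) + S(s(2, 1)) = (½)/5 + 41*(-14) = (½)*(⅕) - 574 = ⅒ - 574 = -5739/10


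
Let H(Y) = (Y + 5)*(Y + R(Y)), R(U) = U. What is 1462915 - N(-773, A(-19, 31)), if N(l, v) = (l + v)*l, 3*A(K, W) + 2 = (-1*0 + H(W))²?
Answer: 3853544564/3 ≈ 1.2845e+9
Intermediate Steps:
H(Y) = 2*Y*(5 + Y) (H(Y) = (Y + 5)*(Y + Y) = (5 + Y)*(2*Y) = 2*Y*(5 + Y))
A(K, W) = -⅔ + 4*W²*(5 + W)²/3 (A(K, W) = -⅔ + (-1*0 + 2*W*(5 + W))²/3 = -⅔ + (0 + 2*W*(5 + W))²/3 = -⅔ + (2*W*(5 + W))²/3 = -⅔ + (4*W²*(5 + W)²)/3 = -⅔ + 4*W²*(5 + W)²/3)
N(l, v) = l*(l + v)
1462915 - N(-773, A(-19, 31)) = 1462915 - (-773)*(-773 + (-⅔ + (4/3)*31²*(5 + 31)²)) = 1462915 - (-773)*(-773 + (-⅔ + (4/3)*961*36²)) = 1462915 - (-773)*(-773 + (-⅔ + (4/3)*961*1296)) = 1462915 - (-773)*(-773 + (-⅔ + 1660608)) = 1462915 - (-773)*(-773 + 4981822/3) = 1462915 - (-773)*4979503/3 = 1462915 - 1*(-3849155819/3) = 1462915 + 3849155819/3 = 3853544564/3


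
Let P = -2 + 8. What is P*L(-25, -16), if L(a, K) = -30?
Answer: -180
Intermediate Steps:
P = 6
P*L(-25, -16) = 6*(-30) = -180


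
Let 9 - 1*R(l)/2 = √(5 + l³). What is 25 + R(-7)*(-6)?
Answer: -83 + 156*I*√2 ≈ -83.0 + 220.62*I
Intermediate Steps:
R(l) = 18 - 2*√(5 + l³)
25 + R(-7)*(-6) = 25 + (18 - 2*√(5 + (-7)³))*(-6) = 25 + (18 - 2*√(5 - 343))*(-6) = 25 + (18 - 26*I*√2)*(-6) = 25 + (-108 + 156*I*√2) = -83 + 156*I*√2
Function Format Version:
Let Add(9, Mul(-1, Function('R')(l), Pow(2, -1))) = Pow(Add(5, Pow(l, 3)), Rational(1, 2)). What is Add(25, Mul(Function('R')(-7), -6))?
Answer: Add(-83, Mul(156, I, Pow(2, Rational(1, 2)))) ≈ Add(-83.000, Mul(220.62, I))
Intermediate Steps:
Function('R')(l) = Add(18, Mul(-2, Pow(Add(5, Pow(l, 3)), Rational(1, 2))))
Add(25, Mul(Function('R')(-7), -6)) = Add(25, Mul(Add(18, Mul(-2, Pow(Add(5, Pow(-7, 3)), Rational(1, 2)))), -6)) = Add(25, Mul(Add(18, Mul(-2, Pow(Add(5, -343), Rational(1, 2)))), -6)) = Add(25, Mul(Add(18, Mul(-2, Pow(-338, Rational(1, 2)))), -6)) = Add(25, Mul(Add(18, Mul(-2, Mul(13, I, Pow(2, Rational(1, 2))))), -6)) = Add(25, Mul(Add(18, Mul(-26, I, Pow(2, Rational(1, 2)))), -6)) = Add(25, Add(-108, Mul(156, I, Pow(2, Rational(1, 2))))) = Add(-83, Mul(156, I, Pow(2, Rational(1, 2))))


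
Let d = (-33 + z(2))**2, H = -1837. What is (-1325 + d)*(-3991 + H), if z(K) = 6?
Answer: 3473488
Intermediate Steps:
d = 729 (d = (-33 + 6)**2 = (-27)**2 = 729)
(-1325 + d)*(-3991 + H) = (-1325 + 729)*(-3991 - 1837) = -596*(-5828) = 3473488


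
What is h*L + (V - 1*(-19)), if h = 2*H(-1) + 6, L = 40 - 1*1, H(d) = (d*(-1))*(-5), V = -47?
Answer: -184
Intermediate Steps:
H(d) = 5*d (H(d) = -d*(-5) = 5*d)
L = 39 (L = 40 - 1 = 39)
h = -4 (h = 2*(5*(-1)) + 6 = 2*(-5) + 6 = -10 + 6 = -4)
h*L + (V - 1*(-19)) = -4*39 + (-47 - 1*(-19)) = -156 + (-47 + 19) = -156 - 28 = -184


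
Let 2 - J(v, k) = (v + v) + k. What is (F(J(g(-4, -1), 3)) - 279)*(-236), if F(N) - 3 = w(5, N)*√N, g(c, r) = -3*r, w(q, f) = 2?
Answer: 65136 - 472*I*√7 ≈ 65136.0 - 1248.8*I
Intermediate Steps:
J(v, k) = 2 - k - 2*v (J(v, k) = 2 - ((v + v) + k) = 2 - (2*v + k) = 2 - (k + 2*v) = 2 + (-k - 2*v) = 2 - k - 2*v)
F(N) = 3 + 2*√N
(F(J(g(-4, -1), 3)) - 279)*(-236) = ((3 + 2*√(2 - 1*3 - (-6)*(-1))) - 279)*(-236) = ((3 + 2*√(2 - 3 - 2*3)) - 279)*(-236) = ((3 + 2*√(2 - 3 - 6)) - 279)*(-236) = ((3 + 2*√(-7)) - 279)*(-236) = ((3 + 2*(I*√7)) - 279)*(-236) = ((3 + 2*I*√7) - 279)*(-236) = (-276 + 2*I*√7)*(-236) = 65136 - 472*I*√7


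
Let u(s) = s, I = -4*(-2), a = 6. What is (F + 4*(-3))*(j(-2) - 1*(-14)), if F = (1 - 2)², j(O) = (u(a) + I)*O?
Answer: 154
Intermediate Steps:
I = 8
j(O) = 14*O (j(O) = (6 + 8)*O = 14*O)
F = 1 (F = (-1)² = 1)
(F + 4*(-3))*(j(-2) - 1*(-14)) = (1 + 4*(-3))*(14*(-2) - 1*(-14)) = (1 - 12)*(-28 + 14) = -11*(-14) = 154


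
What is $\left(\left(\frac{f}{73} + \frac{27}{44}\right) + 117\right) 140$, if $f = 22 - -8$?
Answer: $\frac{13268325}{803} \approx 16523.0$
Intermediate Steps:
$f = 30$ ($f = 22 + 8 = 30$)
$\left(\left(\frac{f}{73} + \frac{27}{44}\right) + 117\right) 140 = \left(\left(\frac{30}{73} + \frac{27}{44}\right) + 117\right) 140 = \left(\frac{3291}{3212} + 117\right) 140 = \frac{379095}{3212} \cdot 140 = \frac{13268325}{803}$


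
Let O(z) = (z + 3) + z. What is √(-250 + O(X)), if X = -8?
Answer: I*√263 ≈ 16.217*I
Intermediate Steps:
O(z) = 3 + 2*z (O(z) = (3 + z) + z = 3 + 2*z)
√(-250 + O(X)) = √(-250 + (3 + 2*(-8))) = √(-250 + (3 - 16)) = √(-250 - 13) = √(-263) = I*√263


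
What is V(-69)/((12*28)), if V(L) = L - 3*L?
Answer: 23/56 ≈ 0.41071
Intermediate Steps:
V(L) = -2*L
V(-69)/((12*28)) = (-2*(-69))/((12*28)) = 138/336 = 138*(1/336) = 23/56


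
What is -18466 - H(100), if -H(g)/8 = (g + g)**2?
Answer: 301534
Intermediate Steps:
H(g) = -32*g**2 (H(g) = -8*(g + g)**2 = -8*4*g**2 = -32*g**2)
-18466 - H(100) = -18466 - (-32)*100**2 = -18466 - (-32)*10000 = -18466 - 1*(-320000) = -18466 + 320000 = 301534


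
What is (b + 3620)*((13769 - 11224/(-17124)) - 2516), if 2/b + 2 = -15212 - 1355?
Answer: 2889639706748422/70931889 ≈ 4.0738e+7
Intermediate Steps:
b = -2/16569 (b = 2/(-2 + (-15212 - 1355)) = 2/(-2 - 16567) = 2/(-16569) = 2*(-1/16569) = -2/16569 ≈ -0.00012071)
(b + 3620)*((13769 - 11224/(-17124)) - 2516) = (-2/16569 + 3620)*((13769 - 11224/(-17124)) - 2516) = 59979778*((13769 - 11224*(-1/17124)) - 2516)/16569 = 59979778*((13769 + 2806/4281) - 2516)/16569 = 59979778*(58947895/4281 - 2516)/16569 = (59979778/16569)*(48176899/4281) = 2889639706748422/70931889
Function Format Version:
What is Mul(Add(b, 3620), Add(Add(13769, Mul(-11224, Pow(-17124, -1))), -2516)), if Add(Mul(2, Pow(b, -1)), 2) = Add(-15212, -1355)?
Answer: Rational(2889639706748422, 70931889) ≈ 4.0738e+7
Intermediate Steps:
b = Rational(-2, 16569) (b = Mul(2, Pow(Add(-2, Add(-15212, -1355)), -1)) = Mul(2, Pow(Add(-2, -16567), -1)) = Mul(2, Pow(-16569, -1)) = Mul(2, Rational(-1, 16569)) = Rational(-2, 16569) ≈ -0.00012071)
Mul(Add(b, 3620), Add(Add(13769, Mul(-11224, Pow(-17124, -1))), -2516)) = Mul(Add(Rational(-2, 16569), 3620), Add(Add(13769, Mul(-11224, Pow(-17124, -1))), -2516)) = Mul(Rational(59979778, 16569), Add(Add(13769, Mul(-11224, Rational(-1, 17124))), -2516)) = Mul(Rational(59979778, 16569), Add(Add(13769, Rational(2806, 4281)), -2516)) = Mul(Rational(59979778, 16569), Add(Rational(58947895, 4281), -2516)) = Mul(Rational(59979778, 16569), Rational(48176899, 4281)) = Rational(2889639706748422, 70931889)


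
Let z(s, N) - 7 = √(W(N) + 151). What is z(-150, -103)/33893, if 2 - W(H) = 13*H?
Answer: 7/33893 + 2*√373/33893 ≈ 0.0013462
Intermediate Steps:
W(H) = 2 - 13*H
z(s, N) = 7 + √(153 - 13*N) (z(s, N) = 7 + √((2 - 13*N) + 151) = 7 + √(153 - 13*N))
z(-150, -103)/33893 = (7 + √(153 - 13*(-103)))/33893 = (7 + √(153 + 1339))*(1/33893) = (7 + √1492)*(1/33893) = (7 + 2*√373)*(1/33893) = 7/33893 + 2*√373/33893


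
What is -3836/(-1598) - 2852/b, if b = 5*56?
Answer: -435427/55930 ≈ -7.7852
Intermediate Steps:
b = 280
-3836/(-1598) - 2852/b = -3836/(-1598) - 2852/280 = -3836*(-1/1598) - 2852*1/280 = 1918/799 - 713/70 = -435427/55930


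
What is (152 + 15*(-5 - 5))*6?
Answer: 12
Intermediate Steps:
(152 + 15*(-5 - 5))*6 = (152 + 15*(-10))*6 = (152 - 150)*6 = 2*6 = 12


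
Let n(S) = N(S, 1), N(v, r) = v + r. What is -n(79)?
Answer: -80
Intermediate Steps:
N(v, r) = r + v
n(S) = 1 + S
-n(79) = -(1 + 79) = -1*80 = -80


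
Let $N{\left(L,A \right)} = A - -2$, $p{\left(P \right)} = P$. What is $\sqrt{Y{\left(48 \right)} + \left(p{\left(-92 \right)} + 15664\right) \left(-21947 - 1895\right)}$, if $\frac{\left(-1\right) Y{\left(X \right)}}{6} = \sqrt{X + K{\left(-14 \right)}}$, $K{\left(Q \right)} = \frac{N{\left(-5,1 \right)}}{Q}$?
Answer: $\frac{\sqrt{-18192113576 - 21 \sqrt{9366}}}{7} \approx 19268.0 i$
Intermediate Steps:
$N{\left(L,A \right)} = 2 + A$ ($N{\left(L,A \right)} = A + 2 = 2 + A$)
$K{\left(Q \right)} = \frac{3}{Q}$ ($K{\left(Q \right)} = \frac{2 + 1}{Q} = \frac{3}{Q}$)
$Y{\left(X \right)} = - 6 \sqrt{- \frac{3}{14} + X}$ ($Y{\left(X \right)} = - 6 \sqrt{X + \frac{3}{-14}} = - 6 \sqrt{X + 3 \left(- \frac{1}{14}\right)} = - 6 \sqrt{X - \frac{3}{14}} = - 6 \sqrt{- \frac{3}{14} + X}$)
$\sqrt{Y{\left(48 \right)} + \left(p{\left(-92 \right)} + 15664\right) \left(-21947 - 1895\right)} = \sqrt{- \frac{3 \sqrt{-42 + 196 \cdot 48}}{7} + \left(-92 + 15664\right) \left(-21947 - 1895\right)} = \sqrt{- \frac{3 \sqrt{-42 + 9408}}{7} + 15572 \left(-23842\right)} = \sqrt{- \frac{3 \sqrt{9366}}{7} - 371267624} = \sqrt{-371267624 - \frac{3 \sqrt{9366}}{7}}$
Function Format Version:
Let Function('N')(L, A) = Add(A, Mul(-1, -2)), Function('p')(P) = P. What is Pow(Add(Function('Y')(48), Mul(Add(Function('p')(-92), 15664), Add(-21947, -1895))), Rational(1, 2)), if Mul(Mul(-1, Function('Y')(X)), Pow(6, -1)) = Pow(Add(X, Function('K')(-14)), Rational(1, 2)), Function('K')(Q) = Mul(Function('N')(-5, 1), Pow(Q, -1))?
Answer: Mul(Rational(1, 7), Pow(Add(-18192113576, Mul(-21, Pow(9366, Rational(1, 2)))), Rational(1, 2))) ≈ Mul(19268., I)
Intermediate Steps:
Function('N')(L, A) = Add(2, A) (Function('N')(L, A) = Add(A, 2) = Add(2, A))
Function('K')(Q) = Mul(3, Pow(Q, -1)) (Function('K')(Q) = Mul(Add(2, 1), Pow(Q, -1)) = Mul(3, Pow(Q, -1)))
Function('Y')(X) = Mul(-6, Pow(Add(Rational(-3, 14), X), Rational(1, 2))) (Function('Y')(X) = Mul(-6, Pow(Add(X, Mul(3, Pow(-14, -1))), Rational(1, 2))) = Mul(-6, Pow(Add(X, Mul(3, Rational(-1, 14))), Rational(1, 2))) = Mul(-6, Pow(Add(X, Rational(-3, 14)), Rational(1, 2))) = Mul(-6, Pow(Add(Rational(-3, 14), X), Rational(1, 2))))
Pow(Add(Function('Y')(48), Mul(Add(Function('p')(-92), 15664), Add(-21947, -1895))), Rational(1, 2)) = Pow(Add(Mul(Rational(-3, 7), Pow(Add(-42, Mul(196, 48)), Rational(1, 2))), Mul(Add(-92, 15664), Add(-21947, -1895))), Rational(1, 2)) = Pow(Add(Mul(Rational(-3, 7), Pow(Add(-42, 9408), Rational(1, 2))), Mul(15572, -23842)), Rational(1, 2)) = Pow(Add(Mul(Rational(-3, 7), Pow(9366, Rational(1, 2))), -371267624), Rational(1, 2)) = Pow(Add(-371267624, Mul(Rational(-3, 7), Pow(9366, Rational(1, 2)))), Rational(1, 2))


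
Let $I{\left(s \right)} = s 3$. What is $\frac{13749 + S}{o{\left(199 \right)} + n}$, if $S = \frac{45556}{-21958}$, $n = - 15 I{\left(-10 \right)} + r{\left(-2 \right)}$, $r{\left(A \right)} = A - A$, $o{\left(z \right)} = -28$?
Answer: $\frac{150927493}{4633138} \approx 32.576$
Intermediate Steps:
$I{\left(s \right)} = 3 s$
$r{\left(A \right)} = 0$
$n = 450$ ($n = - 15 \cdot 3 \left(-10\right) + 0 = \left(-15\right) \left(-30\right) + 0 = 450 + 0 = 450$)
$S = - \frac{22778}{10979}$ ($S = 45556 \left(- \frac{1}{21958}\right) = - \frac{22778}{10979} \approx -2.0747$)
$\frac{13749 + S}{o{\left(199 \right)} + n} = \frac{13749 - \frac{22778}{10979}}{-28 + 450} = \frac{150927493}{10979 \cdot 422} = \frac{150927493}{10979} \cdot \frac{1}{422} = \frac{150927493}{4633138}$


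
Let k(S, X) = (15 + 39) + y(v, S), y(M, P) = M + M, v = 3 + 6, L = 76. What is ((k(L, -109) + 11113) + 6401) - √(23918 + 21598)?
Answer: 17586 - 2*√11379 ≈ 17373.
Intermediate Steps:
v = 9
y(M, P) = 2*M
k(S, X) = 72 (k(S, X) = (15 + 39) + 2*9 = 54 + 18 = 72)
((k(L, -109) + 11113) + 6401) - √(23918 + 21598) = ((72 + 11113) + 6401) - √(23918 + 21598) = (11185 + 6401) - √45516 = 17586 - 2*√11379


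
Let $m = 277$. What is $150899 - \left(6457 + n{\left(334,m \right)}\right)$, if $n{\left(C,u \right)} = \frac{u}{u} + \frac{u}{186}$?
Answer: $\frac{26865749}{186} \approx 1.4444 \cdot 10^{5}$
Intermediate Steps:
$n{\left(C,u \right)} = 1 + \frac{u}{186}$ ($n{\left(C,u \right)} = 1 + u \frac{1}{186} = 1 + \frac{u}{186}$)
$150899 - \left(6457 + n{\left(334,m \right)}\right) = 150899 + \left(\left(-17720 + 11263\right) - \left(1 + \frac{1}{186} \cdot 277\right)\right) = 150899 - \frac{1201465}{186} = \frac{26865749}{186}$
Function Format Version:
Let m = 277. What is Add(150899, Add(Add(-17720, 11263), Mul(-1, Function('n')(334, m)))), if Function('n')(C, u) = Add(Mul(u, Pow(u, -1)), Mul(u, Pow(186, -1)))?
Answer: Rational(26865749, 186) ≈ 1.4444e+5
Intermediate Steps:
Function('n')(C, u) = Add(1, Mul(Rational(1, 186), u)) (Function('n')(C, u) = Add(1, Mul(u, Rational(1, 186))) = Add(1, Mul(Rational(1, 186), u)))
Add(150899, Add(Add(-17720, 11263), Mul(-1, Function('n')(334, m)))) = Add(150899, Add(Add(-17720, 11263), Mul(-1, Add(1, Mul(Rational(1, 186), 277))))) = Add(150899, Add(-6457, Mul(-1, Add(1, Rational(277, 186))))) = Add(150899, Add(-6457, Mul(-1, Rational(463, 186)))) = Add(150899, Add(-6457, Rational(-463, 186))) = Add(150899, Rational(-1201465, 186)) = Rational(26865749, 186)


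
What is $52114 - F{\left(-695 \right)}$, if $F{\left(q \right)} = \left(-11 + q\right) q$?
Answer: $-438556$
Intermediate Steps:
$F{\left(q \right)} = q \left(-11 + q\right)$
$52114 - F{\left(-695 \right)} = 52114 - - 695 \left(-11 - 695\right) = 52114 - \left(-695\right) \left(-706\right) = 52114 - 490670 = -438556$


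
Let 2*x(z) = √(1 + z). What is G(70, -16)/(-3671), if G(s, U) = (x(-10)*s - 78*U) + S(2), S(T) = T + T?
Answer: -1252/3671 - 105*I/3671 ≈ -0.34105 - 0.028603*I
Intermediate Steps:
S(T) = 2*T
x(z) = √(1 + z)/2
G(s, U) = 4 - 78*U + 3*I*s/2 (G(s, U) = ((√(1 - 10)/2)*s - 78*U) + 2*2 = ((√(-9)/2)*s - 78*U) + 4 = (((3*I)/2)*s - 78*U) + 4 = ((3*I/2)*s - 78*U) + 4 = (3*I*s/2 - 78*U) + 4 = (-78*U + 3*I*s/2) + 4 = 4 - 78*U + 3*I*s/2)
G(70, -16)/(-3671) = (4 - 78*(-16) + (3/2)*I*70)/(-3671) = (4 + 1248 + 105*I)*(-1/3671) = (1252 + 105*I)*(-1/3671) = -1252/3671 - 105*I/3671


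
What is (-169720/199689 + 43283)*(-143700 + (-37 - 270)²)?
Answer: -427403473222417/199689 ≈ -2.1403e+9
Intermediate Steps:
(-169720/199689 + 43283)*(-143700 + (-37 - 270)²) = (-169720*1/199689 + 43283)*(-143700 + (-307)²) = (-169720/199689 + 43283)*(-143700 + 94249) = (8642969267/199689)*(-49451) = -427403473222417/199689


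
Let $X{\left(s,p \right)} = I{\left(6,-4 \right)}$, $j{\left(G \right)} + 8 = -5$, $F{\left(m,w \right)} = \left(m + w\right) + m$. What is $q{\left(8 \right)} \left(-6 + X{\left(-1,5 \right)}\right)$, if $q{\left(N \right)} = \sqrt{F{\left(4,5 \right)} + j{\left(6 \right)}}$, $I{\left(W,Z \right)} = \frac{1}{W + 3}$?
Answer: $0$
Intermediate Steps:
$F{\left(m,w \right)} = w + 2 m$
$I{\left(W,Z \right)} = \frac{1}{3 + W}$
$j{\left(G \right)} = -13$ ($j{\left(G \right)} = -8 - 5 = -13$)
$X{\left(s,p \right)} = \frac{1}{9}$ ($X{\left(s,p \right)} = \frac{1}{3 + 6} = \frac{1}{9}$)
$q{\left(N \right)} = 0$ ($q{\left(N \right)} = \sqrt{\left(5 + 2 \cdot 4\right) - 13} = \sqrt{\left(5 + 8\right) - 13} = \sqrt{13 - 13} = \sqrt{0} = 0$)
$q{\left(8 \right)} \left(-6 + X{\left(-1,5 \right)}\right) = 0 \left(-6 + \frac{1}{9}\right) = 0 \left(- \frac{53}{9}\right) = 0$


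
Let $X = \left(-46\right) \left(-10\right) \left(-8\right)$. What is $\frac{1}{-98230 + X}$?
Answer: $- \frac{1}{101910} \approx -9.8126 \cdot 10^{-6}$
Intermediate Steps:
$X = -3680$ ($X = 460 \left(-8\right) = -3680$)
$\frac{1}{-98230 + X} = \frac{1}{-98230 - 3680} = \frac{1}{-101910} = - \frac{1}{101910}$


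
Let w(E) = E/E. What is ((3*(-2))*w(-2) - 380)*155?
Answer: -59830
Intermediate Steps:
w(E) = 1
((3*(-2))*w(-2) - 380)*155 = ((3*(-2))*1 - 380)*155 = (-6*1 - 380)*155 = (-6 - 380)*155 = -386*155 = -59830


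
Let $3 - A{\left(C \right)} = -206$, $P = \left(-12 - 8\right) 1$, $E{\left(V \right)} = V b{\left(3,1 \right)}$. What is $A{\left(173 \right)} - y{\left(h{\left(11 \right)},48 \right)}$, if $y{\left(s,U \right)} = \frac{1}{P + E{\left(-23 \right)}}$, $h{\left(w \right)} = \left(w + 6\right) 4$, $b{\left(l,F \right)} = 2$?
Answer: $\frac{13795}{66} \approx 209.02$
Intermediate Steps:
$E{\left(V \right)} = 2 V$ ($E{\left(V \right)} = V 2 = 2 V$)
$P = -20$ ($P = \left(-20\right) 1 = -20$)
$h{\left(w \right)} = 24 + 4 w$ ($h{\left(w \right)} = \left(6 + w\right) 4 = 24 + 4 w$)
$A{\left(C \right)} = 209$ ($A{\left(C \right)} = 3 - -206 = 3 + 206 = 209$)
$y{\left(s,U \right)} = - \frac{1}{66}$ ($y{\left(s,U \right)} = \frac{1}{-20 + 2 \left(-23\right)} = \frac{1}{-20 - 46} = \frac{1}{-66} = - \frac{1}{66}$)
$A{\left(173 \right)} - y{\left(h{\left(11 \right)},48 \right)} = 209 - - \frac{1}{66} = 209 + \frac{1}{66} = \frac{13795}{66}$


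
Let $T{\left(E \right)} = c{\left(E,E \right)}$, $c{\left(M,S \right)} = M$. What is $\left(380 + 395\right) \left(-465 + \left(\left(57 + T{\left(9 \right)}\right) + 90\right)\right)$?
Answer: $-239475$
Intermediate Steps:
$T{\left(E \right)} = E$
$\left(380 + 395\right) \left(-465 + \left(\left(57 + T{\left(9 \right)}\right) + 90\right)\right) = \left(380 + 395\right) \left(-465 + \left(\left(57 + 9\right) + 90\right)\right) = 775 \left(-465 + \left(66 + 90\right)\right) = 775 \left(-465 + 156\right) = 775 \left(-309\right) = -239475$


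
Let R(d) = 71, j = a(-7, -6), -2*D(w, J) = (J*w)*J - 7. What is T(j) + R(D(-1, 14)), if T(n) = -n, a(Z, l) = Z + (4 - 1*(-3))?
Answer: 71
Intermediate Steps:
D(w, J) = 7/2 - w*J²/2 (D(w, J) = -((J*w)*J - 7)/2 = -(w*J² - 7)/2 = -(-7 + w*J²)/2 = 7/2 - w*J²/2)
a(Z, l) = 7 + Z (a(Z, l) = Z + (4 + 3) = Z + 7 = 7 + Z)
j = 0 (j = 7 - 7 = 0)
T(j) + R(D(-1, 14)) = -1*0 + 71 = 0 + 71 = 71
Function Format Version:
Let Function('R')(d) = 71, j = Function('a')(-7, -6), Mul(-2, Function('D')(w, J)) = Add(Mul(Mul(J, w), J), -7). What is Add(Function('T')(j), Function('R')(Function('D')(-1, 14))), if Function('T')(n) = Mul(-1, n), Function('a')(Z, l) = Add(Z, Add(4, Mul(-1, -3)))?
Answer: 71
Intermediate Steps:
Function('D')(w, J) = Add(Rational(7, 2), Mul(Rational(-1, 2), w, Pow(J, 2))) (Function('D')(w, J) = Mul(Rational(-1, 2), Add(Mul(Mul(J, w), J), -7)) = Mul(Rational(-1, 2), Add(Mul(w, Pow(J, 2)), -7)) = Mul(Rational(-1, 2), Add(-7, Mul(w, Pow(J, 2)))) = Add(Rational(7, 2), Mul(Rational(-1, 2), w, Pow(J, 2))))
Function('a')(Z, l) = Add(7, Z) (Function('a')(Z, l) = Add(Z, Add(4, 3)) = Add(Z, 7) = Add(7, Z))
j = 0 (j = Add(7, -7) = 0)
Add(Function('T')(j), Function('R')(Function('D')(-1, 14))) = Add(Mul(-1, 0), 71) = Add(0, 71) = 71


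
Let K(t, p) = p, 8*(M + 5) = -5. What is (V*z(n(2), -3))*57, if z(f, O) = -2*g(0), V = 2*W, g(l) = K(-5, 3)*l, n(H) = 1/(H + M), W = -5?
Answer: 0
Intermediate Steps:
M = -45/8 (M = -5 + (⅛)*(-5) = -5 - 5/8 = -45/8 ≈ -5.6250)
n(H) = 1/(-45/8 + H) (n(H) = 1/(H - 45/8) = 1/(-45/8 + H))
g(l) = 3*l
V = -10 (V = 2*(-5) = -10)
z(f, O) = 0 (z(f, O) = -6*0 = -2*0 = 0)
(V*z(n(2), -3))*57 = -10*0*57 = 0*57 = 0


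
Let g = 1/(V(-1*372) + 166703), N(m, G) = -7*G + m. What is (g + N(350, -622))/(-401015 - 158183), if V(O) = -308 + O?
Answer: -780972193/92839729554 ≈ -0.0084120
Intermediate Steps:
N(m, G) = m - 7*G
g = 1/166023 (g = 1/((-308 - 1*372) + 166703) = 1/((-308 - 372) + 166703) = 1/(-680 + 166703) = 1/166023 ≈ 6.0233e-6)
(g + N(350, -622))/(-401015 - 158183) = (1/166023 + (350 - 7*(-622)))/(-401015 - 158183) = (1/166023 + (350 + 4354))/(-559198) = (1/166023 + 4704)*(-1/559198) = (780972193/166023)*(-1/559198) = -780972193/92839729554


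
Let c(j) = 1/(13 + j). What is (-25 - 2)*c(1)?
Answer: -27/14 ≈ -1.9286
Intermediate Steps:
(-25 - 2)*c(1) = (-25 - 2)/(13 + 1) = -27/14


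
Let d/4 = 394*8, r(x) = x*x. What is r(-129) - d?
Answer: 4033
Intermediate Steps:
r(x) = x**2
d = 12608 (d = 4*(394*8) = 4*3152 = 12608)
r(-129) - d = (-129)**2 - 1*12608 = 16641 - 12608 = 4033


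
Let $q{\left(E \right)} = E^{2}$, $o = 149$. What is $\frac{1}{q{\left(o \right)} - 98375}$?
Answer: $- \frac{1}{76174} \approx -1.3128 \cdot 10^{-5}$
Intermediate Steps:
$\frac{1}{q{\left(o \right)} - 98375} = \frac{1}{149^{2} - 98375} = \frac{1}{22201 - 98375} = \frac{1}{-76174} = - \frac{1}{76174}$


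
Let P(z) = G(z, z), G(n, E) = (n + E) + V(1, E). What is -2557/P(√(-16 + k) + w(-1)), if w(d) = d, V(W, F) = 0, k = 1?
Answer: 2557/32 + 2557*I*√15/32 ≈ 79.906 + 309.48*I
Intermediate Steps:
G(n, E) = E + n (G(n, E) = (n + E) + 0 = (E + n) + 0 = E + n)
P(z) = 2*z (P(z) = z + z = 2*z)
-2557/P(√(-16 + k) + w(-1)) = -2557*1/(2*(√(-16 + 1) - 1)) = -2557*1/(2*(√(-15) - 1)) = -2557*1/(2*(I*√15 - 1)) = -2557*1/(2*(-1 + I*√15)) = -2557/(-2 + 2*I*√15)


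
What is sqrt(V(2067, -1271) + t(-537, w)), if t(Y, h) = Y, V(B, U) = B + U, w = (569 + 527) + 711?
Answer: sqrt(259) ≈ 16.093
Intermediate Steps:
w = 1807 (w = 1096 + 711 = 1807)
sqrt(V(2067, -1271) + t(-537, w)) = sqrt((2067 - 1271) - 537) = sqrt(796 - 537) = sqrt(259)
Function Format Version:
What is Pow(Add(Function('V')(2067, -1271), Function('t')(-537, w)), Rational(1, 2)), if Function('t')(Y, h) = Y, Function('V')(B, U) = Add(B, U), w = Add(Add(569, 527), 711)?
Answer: Pow(259, Rational(1, 2)) ≈ 16.093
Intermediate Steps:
w = 1807 (w = Add(1096, 711) = 1807)
Pow(Add(Function('V')(2067, -1271), Function('t')(-537, w)), Rational(1, 2)) = Pow(Add(Add(2067, -1271), -537), Rational(1, 2)) = Pow(Add(796, -537), Rational(1, 2)) = Pow(259, Rational(1, 2))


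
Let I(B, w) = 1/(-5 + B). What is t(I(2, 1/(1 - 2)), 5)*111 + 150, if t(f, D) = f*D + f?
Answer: -72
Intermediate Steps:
t(f, D) = f + D*f (t(f, D) = D*f + f = f + D*f)
t(I(2, 1/(1 - 2)), 5)*111 + 150 = ((1 + 5)/(-5 + 2))*111 + 150 = (6/(-3))*111 + 150 = -1/3*6*111 + 150 = -2*111 + 150 = -222 + 150 = -72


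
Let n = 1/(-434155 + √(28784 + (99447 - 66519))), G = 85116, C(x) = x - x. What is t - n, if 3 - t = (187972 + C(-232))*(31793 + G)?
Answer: -4142195378185927760430/188490502313 + 4*√3857/188490502313 ≈ -2.1976e+10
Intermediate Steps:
C(x) = 0
t = -21975618545 (t = 3 - (187972 + 0)*(31793 + 85116) = 3 - 187972*116909 = 3 - 1*21975618548 = 3 - 21975618548 = -21975618545)
n = 1/(-434155 + 4*√3857) (n = 1/(-434155 + √(28784 + 32928)) = 1/(-434155 + √61712) = 1/(-434155 + 4*√3857) ≈ -2.3046e-6)
t - n = -21975618545 - (-434155/188490502313 - 4*√3857/188490502313) = -21975618545 + (434155/188490502313 + 4*√3857/188490502313) = -4142195378185927760430/188490502313 + 4*√3857/188490502313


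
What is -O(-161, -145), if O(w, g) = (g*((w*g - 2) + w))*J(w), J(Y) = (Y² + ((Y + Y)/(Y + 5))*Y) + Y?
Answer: 3333421554505/39 ≈ 8.5472e+10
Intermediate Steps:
J(Y) = Y + Y² + 2*Y²/(5 + Y) (J(Y) = (Y² + ((2*Y)/(5 + Y))*Y) + Y = (Y² + (2*Y/(5 + Y))*Y) + Y = (Y² + 2*Y²/(5 + Y)) + Y = Y + Y² + 2*Y²/(5 + Y))
O(w, g) = g*w*(-2 + w + g*w)*(5 + w² + 8*w)/(5 + w) (O(w, g) = (g*((w*g - 2) + w))*(w*(5 + w² + 8*w)/(5 + w)) = (g*((g*w - 2) + w))*(w*(5 + w² + 8*w)/(5 + w)) = (g*((-2 + g*w) + w))*(w*(5 + w² + 8*w)/(5 + w)) = (g*(-2 + w + g*w))*(w*(5 + w² + 8*w)/(5 + w)) = g*w*(-2 + w + g*w)*(5 + w² + 8*w)/(5 + w))
-O(-161, -145) = -(-145)*(-161)*(-2 - 161 - 145*(-161))*(5 + (-161)² + 8*(-161))/(5 - 161) = -(-145)*(-161)*(-2 - 161 + 23345)*(5 + 25921 - 1288)/(-156) = -(-145)*(-161)*(-1)*23182*24638/156 = -1*(-3333421554505/39) = 3333421554505/39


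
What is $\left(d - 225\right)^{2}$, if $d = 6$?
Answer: $47961$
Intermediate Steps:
$\left(d - 225\right)^{2} = \left(6 - 225\right)^{2} = \left(-219\right)^{2} = 47961$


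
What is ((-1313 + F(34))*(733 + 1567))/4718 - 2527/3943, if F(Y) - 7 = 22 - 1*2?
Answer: -5837263893/9301537 ≈ -627.56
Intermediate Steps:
F(Y) = 27 (F(Y) = 7 + (22 - 1*2) = 7 + (22 - 2) = 7 + 20 = 27)
((-1313 + F(34))*(733 + 1567))/4718 - 2527/3943 = ((-1313 + 27)*(733 + 1567))/4718 - 2527/3943 = -1286*2300*(1/4718) - 2527*1/3943 = -2957800*1/4718 - 2527/3943 = -1478900/2359 - 2527/3943 = -5837263893/9301537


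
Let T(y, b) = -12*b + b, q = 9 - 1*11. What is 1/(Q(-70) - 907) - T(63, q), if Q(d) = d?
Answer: -21495/977 ≈ -22.001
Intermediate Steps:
q = -2 (q = 9 - 11 = -2)
T(y, b) = -11*b
1/(Q(-70) - 907) - T(63, q) = 1/(-70 - 907) - (-11)*(-2) = 1/(-977) - 1*22 = -1/977 - 22 = -21495/977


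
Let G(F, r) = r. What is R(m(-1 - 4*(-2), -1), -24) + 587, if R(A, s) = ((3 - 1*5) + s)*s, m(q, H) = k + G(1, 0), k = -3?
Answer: 1211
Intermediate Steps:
m(q, H) = -3 (m(q, H) = -3 + 0 = -3)
R(A, s) = s*(-2 + s) (R(A, s) = ((3 - 5) + s)*s = (-2 + s)*s = s*(-2 + s))
R(m(-1 - 4*(-2), -1), -24) + 587 = -24*(-2 - 24) + 587 = -24*(-26) + 587 = 624 + 587 = 1211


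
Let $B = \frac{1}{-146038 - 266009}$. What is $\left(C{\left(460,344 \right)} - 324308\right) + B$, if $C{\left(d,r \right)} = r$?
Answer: $- \frac{133488394309}{412047} \approx -3.2396 \cdot 10^{5}$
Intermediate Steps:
$B = - \frac{1}{412047}$ ($B = \frac{1}{-412047} = - \frac{1}{412047} \approx -2.4269 \cdot 10^{-6}$)
$\left(C{\left(460,344 \right)} - 324308\right) + B = \left(344 - 324308\right) - \frac{1}{412047} = -323964 - \frac{1}{412047} = - \frac{133488394309}{412047}$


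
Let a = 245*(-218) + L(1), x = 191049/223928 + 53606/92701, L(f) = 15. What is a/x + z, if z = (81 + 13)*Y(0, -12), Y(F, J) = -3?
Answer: -159538787234822/4244902531 ≈ -37584.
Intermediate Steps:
x = 4244902531/2965478504 (x = 191049*(1/223928) + 53606*(1/92701) = 191049/223928 + 7658/13243 = 4244902531/2965478504 ≈ 1.4314)
a = -53395 (a = 245*(-218) + 15 = -53410 + 15 = -53395)
z = -282 (z = (81 + 13)*(-3) = 94*(-3) = -282)
a/x + z = -53395/4244902531/2965478504 - 282 = -53395*2965478504/4244902531 - 282 = -158341724721080/4244902531 - 282 = -159538787234822/4244902531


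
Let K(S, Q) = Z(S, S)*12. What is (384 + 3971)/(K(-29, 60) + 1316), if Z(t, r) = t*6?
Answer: -4355/772 ≈ -5.6412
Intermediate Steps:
Z(t, r) = 6*t
K(S, Q) = 72*S (K(S, Q) = (6*S)*12 = 72*S)
(384 + 3971)/(K(-29, 60) + 1316) = (384 + 3971)/(72*(-29) + 1316) = 4355/(-2088 + 1316) = 4355/(-772) = 4355*(-1/772) = -4355/772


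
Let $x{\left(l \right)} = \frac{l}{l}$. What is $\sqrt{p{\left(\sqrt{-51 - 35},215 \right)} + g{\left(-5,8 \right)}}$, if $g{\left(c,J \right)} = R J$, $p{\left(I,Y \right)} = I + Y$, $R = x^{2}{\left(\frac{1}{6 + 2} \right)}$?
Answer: $\sqrt{223 + i \sqrt{86}} \approx 14.936 + 0.31044 i$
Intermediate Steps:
$x{\left(l \right)} = 1$
$R = 1$ ($R = 1^{2} = 1$)
$g{\left(c,J \right)} = J$ ($g{\left(c,J \right)} = 1 J = J$)
$\sqrt{p{\left(\sqrt{-51 - 35},215 \right)} + g{\left(-5,8 \right)}} = \sqrt{\left(\sqrt{-51 - 35} + 215\right) + 8} = \sqrt{\left(\sqrt{-86} + 215\right) + 8} = \sqrt{\left(i \sqrt{86} + 215\right) + 8} = \sqrt{\left(215 + i \sqrt{86}\right) + 8} = \sqrt{223 + i \sqrt{86}}$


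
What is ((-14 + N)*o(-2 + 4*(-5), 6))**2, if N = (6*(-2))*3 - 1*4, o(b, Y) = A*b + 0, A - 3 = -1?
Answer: 5645376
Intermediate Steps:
A = 2 (A = 3 - 1 = 2)
o(b, Y) = 2*b (o(b, Y) = 2*b + 0 = 2*b)
N = -40 (N = -12*3 - 4 = -36 - 4 = -40)
((-14 + N)*o(-2 + 4*(-5), 6))**2 = ((-14 - 40)*(2*(-2 + 4*(-5))))**2 = (-108*(-2 - 20))**2 = (-108*(-22))**2 = (-54*(-44))**2 = 2376**2 = 5645376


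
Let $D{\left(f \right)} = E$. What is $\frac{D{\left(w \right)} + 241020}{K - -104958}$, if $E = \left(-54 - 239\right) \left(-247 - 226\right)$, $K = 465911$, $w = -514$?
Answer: $\frac{379609}{570869} \approx 0.66497$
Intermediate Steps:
$E = 138589$ ($E = \left(-293\right) \left(-473\right) = 138589$)
$D{\left(f \right)} = 138589$
$\frac{D{\left(w \right)} + 241020}{K - -104958} = \frac{138589 + 241020}{465911 - -104958} = \frac{379609}{465911 + 104958} = \frac{379609}{570869}$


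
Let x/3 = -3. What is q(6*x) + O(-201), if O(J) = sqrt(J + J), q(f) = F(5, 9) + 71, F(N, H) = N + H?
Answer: 85 + I*sqrt(402) ≈ 85.0 + 20.05*I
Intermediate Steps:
x = -9 (x = 3*(-3) = -9)
F(N, H) = H + N
q(f) = 85 (q(f) = (9 + 5) + 71 = 14 + 71 = 85)
O(J) = sqrt(2)*sqrt(J) (O(J) = sqrt(2*J) = sqrt(2)*sqrt(J))
q(6*x) + O(-201) = 85 + sqrt(2)*sqrt(-201) = 85 + sqrt(2)*(I*sqrt(201)) = 85 + I*sqrt(402)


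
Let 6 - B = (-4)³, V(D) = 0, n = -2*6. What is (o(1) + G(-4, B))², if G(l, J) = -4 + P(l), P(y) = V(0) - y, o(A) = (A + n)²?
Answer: 14641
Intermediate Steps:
n = -12
o(A) = (-12 + A)² (o(A) = (A - 12)² = (-12 + A)²)
P(y) = -y (P(y) = 0 - y = -y)
B = 70 (B = 6 - 1*(-4)³ = 6 - 1*(-64) = 6 + 64 = 70)
G(l, J) = -4 - l
(o(1) + G(-4, B))² = ((-12 + 1)² + (-4 - 1*(-4)))² = ((-11)² + (-4 + 4))² = (121 + 0)² = 121² = 14641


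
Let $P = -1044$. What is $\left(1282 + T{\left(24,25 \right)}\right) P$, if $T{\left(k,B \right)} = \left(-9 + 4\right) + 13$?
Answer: $-1346760$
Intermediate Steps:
$T{\left(k,B \right)} = 8$ ($T{\left(k,B \right)} = -5 + 13 = 8$)
$\left(1282 + T{\left(24,25 \right)}\right) P = \left(1282 + 8\right) \left(-1044\right) = 1290 \left(-1044\right) = -1346760$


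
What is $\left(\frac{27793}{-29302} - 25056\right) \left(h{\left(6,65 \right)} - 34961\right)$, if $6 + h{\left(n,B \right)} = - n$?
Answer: $\frac{25677830769965}{29302} \approx 8.7632 \cdot 10^{8}$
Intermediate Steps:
$h{\left(n,B \right)} = -6 - n$
$\left(\frac{27793}{-29302} - 25056\right) \left(h{\left(6,65 \right)} - 34961\right) = \left(\frac{27793}{-29302} - 25056\right) \left(\left(-6 - 6\right) - 34961\right) = \left(27793 \left(- \frac{1}{29302}\right) - 25056\right) \left(\left(-6 - 6\right) - 34961\right) = \left(- \frac{27793}{29302} - 25056\right) \left(-12 - 34961\right) = \left(- \frac{734218705}{29302}\right) \left(-34973\right) = \frac{25677830769965}{29302}$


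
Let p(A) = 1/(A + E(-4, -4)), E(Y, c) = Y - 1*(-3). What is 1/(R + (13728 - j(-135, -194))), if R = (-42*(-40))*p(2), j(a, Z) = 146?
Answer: 1/15262 ≈ 6.5522e-5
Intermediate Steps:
E(Y, c) = 3 + Y (E(Y, c) = Y + 3 = 3 + Y)
p(A) = 1/(-1 + A) (p(A) = 1/(A + (3 - 4)) = 1/(A - 1) = 1/(-1 + A))
R = 1680 (R = (-42*(-40))/(-1 + 2) = 1680/1 = 1680*1 = 1680)
1/(R + (13728 - j(-135, -194))) = 1/(1680 + (13728 - 1*146)) = 1/(1680 + (13728 - 146)) = 1/(1680 + 13582) = 1/15262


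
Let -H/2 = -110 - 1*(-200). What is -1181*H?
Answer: 212580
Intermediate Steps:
H = -180 (H = -2*(-110 - 1*(-200)) = -2*(-110 + 200) = -2*90 = -180)
-1181*H = -1181*(-180) = 212580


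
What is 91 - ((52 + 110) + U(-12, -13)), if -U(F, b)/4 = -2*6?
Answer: -119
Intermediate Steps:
U(F, b) = 48 (U(F, b) = -(-8)*6 = -4*(-12) = 48)
91 - ((52 + 110) + U(-12, -13)) = 91 - ((52 + 110) + 48) = 91 - (162 + 48) = 91 - 1*210 = 91 - 210 = -119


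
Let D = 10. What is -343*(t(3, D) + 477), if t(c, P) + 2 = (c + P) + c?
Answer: -168413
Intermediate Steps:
t(c, P) = -2 + P + 2*c (t(c, P) = -2 + ((c + P) + c) = -2 + ((P + c) + c) = -2 + (P + 2*c) = -2 + P + 2*c)
-343*(t(3, D) + 477) = -343*((-2 + 10 + 2*3) + 477) = -343*((-2 + 10 + 6) + 477) = -343*(14 + 477) = -343*491 = -168413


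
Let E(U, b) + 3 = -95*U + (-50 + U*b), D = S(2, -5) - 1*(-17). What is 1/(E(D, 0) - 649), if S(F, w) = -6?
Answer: -1/1747 ≈ -0.00057241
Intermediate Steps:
D = 11 (D = -6 - 1*(-17) = -6 + 17 = 11)
E(U, b) = -53 - 95*U + U*b (E(U, b) = -3 + (-95*U + (-50 + U*b)) = -3 + (-50 - 95*U + U*b) = -53 - 95*U + U*b)
1/(E(D, 0) - 649) = 1/((-53 - 95*11 + 11*0) - 649) = 1/((-53 - 1045 + 0) - 649) = 1/(-1098 - 649) = 1/(-1747) = -1/1747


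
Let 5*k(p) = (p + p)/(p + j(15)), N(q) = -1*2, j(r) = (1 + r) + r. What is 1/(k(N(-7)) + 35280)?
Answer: 145/5115596 ≈ 2.8345e-5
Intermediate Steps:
j(r) = 1 + 2*r
N(q) = -2
k(p) = 2*p/(5*(31 + p)) (k(p) = ((p + p)/(p + (1 + 2*15)))/5 = ((2*p)/(p + (1 + 30)))/5 = ((2*p)/(p + 31))/5 = ((2*p)/(31 + p))/5 = (2*p/(31 + p))/5 = 2*p/(5*(31 + p)))
1/(k(N(-7)) + 35280) = 1/((2/5)*(-2)/(31 - 2) + 35280) = 1/((2/5)*(-2)/29 + 35280) = 1/((2/5)*(-2)*(1/29) + 35280) = 1/(-4/145 + 35280) = 1/(5115596/145) = 145/5115596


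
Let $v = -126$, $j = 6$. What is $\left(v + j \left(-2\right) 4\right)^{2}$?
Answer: $30276$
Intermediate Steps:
$\left(v + j \left(-2\right) 4\right)^{2} = \left(-126 + 6 \left(-2\right) 4\right)^{2} = \left(-126 - 48\right)^{2} = \left(-174\right)^{2} = 30276$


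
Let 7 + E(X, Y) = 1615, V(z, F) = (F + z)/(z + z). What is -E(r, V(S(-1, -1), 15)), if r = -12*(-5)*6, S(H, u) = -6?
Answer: -1608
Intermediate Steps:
V(z, F) = (F + z)/(2*z) (V(z, F) = (F + z)/((2*z)) = (F + z)*(1/(2*z)) = (F + z)/(2*z))
r = 360 (r = 60*6 = 360)
E(X, Y) = 1608 (E(X, Y) = -7 + 1615 = 1608)
-E(r, V(S(-1, -1), 15)) = -1*1608 = -1608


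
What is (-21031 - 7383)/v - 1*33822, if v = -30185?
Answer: -1020888656/30185 ≈ -33821.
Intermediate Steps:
(-21031 - 7383)/v - 1*33822 = (-21031 - 7383)/(-30185) - 1*33822 = -28414*(-1/30185) - 33822 = 28414/30185 - 33822 = -1020888656/30185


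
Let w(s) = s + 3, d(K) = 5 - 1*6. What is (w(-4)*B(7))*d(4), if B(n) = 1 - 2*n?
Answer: -13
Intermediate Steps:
d(K) = -1 (d(K) = 5 - 6 = -1)
w(s) = 3 + s
(w(-4)*B(7))*d(4) = ((3 - 4)*(1 - 2*7))*(-1) = -(1 - 14)*(-1) = -1*(-13)*(-1) = 13*(-1) = -13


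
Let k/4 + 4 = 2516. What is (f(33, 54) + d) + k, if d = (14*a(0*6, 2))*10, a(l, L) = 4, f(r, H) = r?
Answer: 10641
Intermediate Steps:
k = 10048 (k = -16 + 4*2516 = -16 + 10064 = 10048)
d = 560 (d = (14*4)*10 = 56*10 = 560)
(f(33, 54) + d) + k = (33 + 560) + 10048 = 593 + 10048 = 10641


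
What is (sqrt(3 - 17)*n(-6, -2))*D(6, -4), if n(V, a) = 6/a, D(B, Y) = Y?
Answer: 12*I*sqrt(14) ≈ 44.9*I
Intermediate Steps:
(sqrt(3 - 17)*n(-6, -2))*D(6, -4) = (sqrt(3 - 17)*(6/(-2)))*(-4) = (sqrt(-14)*(6*(-1/2)))*(-4) = ((I*sqrt(14))*(-3))*(-4) = -3*I*sqrt(14)*(-4) = 12*I*sqrt(14)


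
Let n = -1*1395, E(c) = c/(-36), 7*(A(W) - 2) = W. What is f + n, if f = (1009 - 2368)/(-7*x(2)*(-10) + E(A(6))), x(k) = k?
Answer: -12382542/8815 ≈ -1404.7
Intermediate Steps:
A(W) = 2 + W/7
E(c) = -c/36 (E(c) = c*(-1/36) = -c/36)
n = -1395
f = -85617/8815 (f = (1009 - 2368)/(-7*2*(-10) - (2 + (1/7)*6)/36) = -1359/(-14*(-10) - (2 + 6/7)/36) = -1359/(140 - 1/36*20/7) = -1359/(140 - 5/63) = -1359/8815/63 = -1359*63/8815 = -85617/8815 ≈ -9.7126)
f + n = -85617/8815 - 1395 = -12382542/8815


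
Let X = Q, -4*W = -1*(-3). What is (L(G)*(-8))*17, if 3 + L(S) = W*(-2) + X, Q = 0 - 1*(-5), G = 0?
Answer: -476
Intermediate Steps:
W = -¾ (W = -(-1)*(-3)/4 = -¼*3 = -¾ ≈ -0.75000)
Q = 5 (Q = 0 + 5 = 5)
X = 5
L(S) = 7/2 (L(S) = -3 + (-¾*(-2) + 5) = -3 + (3/2 + 5) = -3 + 13/2 = 7/2)
(L(G)*(-8))*17 = ((7/2)*(-8))*17 = -28*17 = -476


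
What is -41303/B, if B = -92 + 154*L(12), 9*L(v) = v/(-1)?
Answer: 123909/892 ≈ 138.91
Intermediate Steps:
L(v) = -v/9 (L(v) = (v/(-1))/9 = (v*(-1))/9 = (-v)/9 = -v/9)
B = -892/3 (B = -92 + 154*(-⅑*12) = -92 + 154*(-4/3) = -92 - 616/3 = -892/3 ≈ -297.33)
-41303/B = -41303/(-892/3) = -41303*(-3/892) = 123909/892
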